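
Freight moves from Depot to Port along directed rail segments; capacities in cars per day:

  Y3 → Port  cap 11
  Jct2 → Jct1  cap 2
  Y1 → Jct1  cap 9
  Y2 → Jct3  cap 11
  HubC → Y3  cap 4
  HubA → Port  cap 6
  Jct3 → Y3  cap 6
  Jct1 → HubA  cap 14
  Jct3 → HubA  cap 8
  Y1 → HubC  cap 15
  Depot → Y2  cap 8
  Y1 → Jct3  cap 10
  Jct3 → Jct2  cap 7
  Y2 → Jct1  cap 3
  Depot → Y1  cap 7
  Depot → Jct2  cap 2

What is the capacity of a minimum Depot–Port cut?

16

Augment Depot→Y2→Jct3→Y3→Port: bottleneck 6, flow now 6.
Augment Depot→Y2→Jct3→HubA→Port: bottleneck 2, flow now 8.
Augment Depot→Y1→Jct3→HubA→Port: bottleneck 4, flow now 12.
Augment Depot→Y1→HubC→Y3→Port: bottleneck 3, flow now 15.
Augment Depot→Jct2→Jct1→HubA→Jct3→Y1→HubC→Y3→Port: bottleneck 1, flow now 16. (uses reverse residual edge)
No augmenting path remains; maximum flow = 16.
By max-flow min-cut, the minimum cut capacity equals the max flow.
In the residual graph, reachable from Depot: {Depot, Y2, Y1, Jct2, Jct3, HubC, Jct1, HubA}.
Min-cut edges: Jct3→Y3 (6), HubC→Y3 (4), HubA→Port (6); capacity 6 + 4 + 6 = 16.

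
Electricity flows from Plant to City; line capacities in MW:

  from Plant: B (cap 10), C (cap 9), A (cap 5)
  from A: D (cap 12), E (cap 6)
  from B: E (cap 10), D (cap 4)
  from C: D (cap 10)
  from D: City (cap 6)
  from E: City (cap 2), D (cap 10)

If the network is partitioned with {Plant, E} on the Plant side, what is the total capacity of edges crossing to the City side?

36

Edges leaving {Plant, E}: Plant→A (5), Plant→B (10), Plant→C (9), E→D (10), E→City (2).
Cut capacity = 5 + 10 + 9 + 10 + 2 = 36.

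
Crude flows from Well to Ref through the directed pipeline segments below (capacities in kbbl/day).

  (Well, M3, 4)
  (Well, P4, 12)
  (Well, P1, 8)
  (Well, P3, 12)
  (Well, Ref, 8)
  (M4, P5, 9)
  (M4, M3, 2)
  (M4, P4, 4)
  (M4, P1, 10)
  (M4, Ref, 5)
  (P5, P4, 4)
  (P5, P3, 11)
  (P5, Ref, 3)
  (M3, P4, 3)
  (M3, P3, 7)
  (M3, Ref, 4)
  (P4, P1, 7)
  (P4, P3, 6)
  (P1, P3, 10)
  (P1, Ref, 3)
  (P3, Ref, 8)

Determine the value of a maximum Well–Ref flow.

Augment Well→Ref: bottleneck 8, flow now 8.
Augment Well→M3→Ref: bottleneck 4, flow now 12.
Augment Well→P1→Ref: bottleneck 3, flow now 15.
Augment Well→P3→Ref: bottleneck 8, flow now 23.
No augmenting path remains; maximum flow = 23.
In the residual graph, reachable from Well: {Well, P4, P1, P3}.
Min-cut edges: Well→M3 (4), Well→Ref (8), P1→Ref (3), P3→Ref (8); capacity 4 + 8 + 3 + 8 = 23.
This cut is saturated, so no flow can exceed 23.

23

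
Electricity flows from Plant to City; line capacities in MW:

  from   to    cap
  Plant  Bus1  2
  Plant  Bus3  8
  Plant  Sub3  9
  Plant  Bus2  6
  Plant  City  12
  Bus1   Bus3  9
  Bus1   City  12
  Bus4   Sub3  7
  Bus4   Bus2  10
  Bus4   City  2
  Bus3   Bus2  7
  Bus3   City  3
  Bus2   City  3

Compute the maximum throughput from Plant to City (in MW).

Augment Plant→City: bottleneck 12, flow now 12.
Augment Plant→Bus1→City: bottleneck 2, flow now 14.
Augment Plant→Bus3→City: bottleneck 3, flow now 17.
Augment Plant→Bus2→City: bottleneck 3, flow now 20.
No augmenting path remains; maximum flow = 20.
In the residual graph, reachable from Plant: {Plant, Bus3, Sub3, Bus2}.
Min-cut edges: Plant→Bus1 (2), Plant→City (12), Bus3→City (3), Bus2→City (3); capacity 2 + 12 + 3 + 3 = 20.
This cut is saturated, so no flow can exceed 20.

20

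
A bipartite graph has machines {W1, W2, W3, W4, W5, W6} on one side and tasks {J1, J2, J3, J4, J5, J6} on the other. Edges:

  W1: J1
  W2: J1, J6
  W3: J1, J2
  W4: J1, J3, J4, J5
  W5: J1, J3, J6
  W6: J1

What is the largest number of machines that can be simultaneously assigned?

Unit-capacity flow: source→left, listed edges, right→sink; max matching = max flow.
Augmenting path W1→J1 (+1); matched 1.
Augmenting path W2→J6 (+1); matched 2.
Augmenting path W3→J2 (+1); matched 3.
Augmenting path W4→J3 (+1); matched 4.
Augmenting path W5→J3→W4→J4 (+1); matched 5.
No augmenting path remains; maximum matching = 5.
König certificate: {W2, W3, W4, W5, J1} is a vertex cover of size 5 (every listed pair touches it), so no matching can be larger.

5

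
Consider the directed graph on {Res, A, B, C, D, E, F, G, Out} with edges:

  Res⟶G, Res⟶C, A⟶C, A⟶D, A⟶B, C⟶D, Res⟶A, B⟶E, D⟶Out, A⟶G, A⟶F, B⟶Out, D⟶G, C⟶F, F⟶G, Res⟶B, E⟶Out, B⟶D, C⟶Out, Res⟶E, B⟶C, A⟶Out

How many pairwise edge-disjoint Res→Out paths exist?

Assign every edge capacity 1; by Menger, the answer equals the max flow.
Path Res→A→Out (+1); total 1.
Path Res→B→Out (+1); total 2.
Path Res→C→Out (+1); total 3.
Path Res→E→Out (+1); total 4.
No residual Res→Out path; max flow = 4.
Certifying cut of size 4: {Res→A, Res→B, Res→C, Res→E}.

4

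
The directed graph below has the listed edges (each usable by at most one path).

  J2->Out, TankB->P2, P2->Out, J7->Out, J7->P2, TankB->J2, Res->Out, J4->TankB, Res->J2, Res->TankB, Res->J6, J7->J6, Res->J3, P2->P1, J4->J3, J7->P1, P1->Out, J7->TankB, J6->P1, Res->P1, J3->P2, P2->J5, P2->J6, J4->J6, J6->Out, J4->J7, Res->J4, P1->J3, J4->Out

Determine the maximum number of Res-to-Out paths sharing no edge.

Assign every edge capacity 1; by Menger, the answer equals the max flow.
Path Res→Out (+1); total 1.
Path Res→J4→Out (+1); total 2.
Path Res→J6→Out (+1); total 3.
Path Res→J2→Out (+1); total 4.
Path Res→P1→Out (+1); total 5.
Path Res→TankB→P2→Out (+1); total 6.
No residual Res→Out path; max flow = 6.
Certifying cut of size 6: {J2→Out, J6→Out, P1→Out, P2→Out, Res→J4, Res→Out}.

6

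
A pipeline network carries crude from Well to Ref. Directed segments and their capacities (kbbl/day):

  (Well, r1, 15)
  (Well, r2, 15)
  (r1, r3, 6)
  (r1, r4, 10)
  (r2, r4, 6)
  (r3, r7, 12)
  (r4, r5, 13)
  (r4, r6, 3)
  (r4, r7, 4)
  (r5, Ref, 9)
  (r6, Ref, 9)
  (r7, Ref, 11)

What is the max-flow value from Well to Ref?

21

Augment Well→r1→r3→r7→Ref: bottleneck 6, flow now 6.
Augment Well→r1→r4→r5→Ref: bottleneck 9, flow now 15.
Augment Well→r2→r4→r6→Ref: bottleneck 3, flow now 18.
Augment Well→r2→r4→r7→Ref: bottleneck 3, flow now 21.
No augmenting path remains; maximum flow = 21.
In the residual graph, reachable from Well: {Well, r2}.
Min-cut edges: Well→r1 (15), r2→r4 (6); capacity 15 + 6 = 21.
This cut is saturated, so no flow can exceed 21.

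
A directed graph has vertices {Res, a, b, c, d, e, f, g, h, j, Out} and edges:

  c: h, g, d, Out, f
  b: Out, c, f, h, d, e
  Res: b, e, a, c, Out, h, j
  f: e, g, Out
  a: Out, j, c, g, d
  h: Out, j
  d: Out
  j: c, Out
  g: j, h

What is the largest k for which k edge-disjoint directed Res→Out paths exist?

6

Assign every edge capacity 1; by Menger, the answer equals the max flow.
Path Res→Out (+1); total 1.
Path Res→a→Out (+1); total 2.
Path Res→b→Out (+1); total 3.
Path Res→c→Out (+1); total 4.
Path Res→h→Out (+1); total 5.
Path Res→j→Out (+1); total 6.
No residual Res→Out path; max flow = 6.
Certifying cut of size 6: {Res→Out, Res→a, Res→b, Res→c, Res→h, Res→j}.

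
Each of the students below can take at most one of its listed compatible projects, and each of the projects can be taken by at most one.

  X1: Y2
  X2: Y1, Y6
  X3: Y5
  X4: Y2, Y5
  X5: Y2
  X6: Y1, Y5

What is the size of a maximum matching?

Unit-capacity flow: source→left, listed edges, right→sink; max matching = max flow.
Augmenting path X1→Y2 (+1); matched 1.
Augmenting path X2→Y1 (+1); matched 2.
Augmenting path X3→Y5 (+1); matched 3.
Augmenting path X6→Y1→X2→Y6 (+1); matched 4.
No augmenting path remains; maximum matching = 4.
König certificate: {X2, X6, Y2, Y5} is a vertex cover of size 4 (every listed pair touches it), so no matching can be larger.

4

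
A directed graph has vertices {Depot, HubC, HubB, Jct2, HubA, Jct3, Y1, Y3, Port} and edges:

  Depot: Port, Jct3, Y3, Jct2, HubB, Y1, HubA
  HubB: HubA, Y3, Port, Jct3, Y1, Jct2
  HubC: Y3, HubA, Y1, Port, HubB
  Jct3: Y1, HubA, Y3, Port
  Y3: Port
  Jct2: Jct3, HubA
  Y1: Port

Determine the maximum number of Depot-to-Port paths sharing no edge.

Assign every edge capacity 1; by Menger, the answer equals the max flow.
Path Depot→Port (+1); total 1.
Path Depot→HubB→Port (+1); total 2.
Path Depot→Jct3→Port (+1); total 3.
Path Depot→Y1→Port (+1); total 4.
Path Depot→Y3→Port (+1); total 5.
No residual Depot→Port path; max flow = 5.
Certifying cut of size 5: {Depot→HubB, Depot→Port, Jct3→Port, Y1→Port, Y3→Port}.

5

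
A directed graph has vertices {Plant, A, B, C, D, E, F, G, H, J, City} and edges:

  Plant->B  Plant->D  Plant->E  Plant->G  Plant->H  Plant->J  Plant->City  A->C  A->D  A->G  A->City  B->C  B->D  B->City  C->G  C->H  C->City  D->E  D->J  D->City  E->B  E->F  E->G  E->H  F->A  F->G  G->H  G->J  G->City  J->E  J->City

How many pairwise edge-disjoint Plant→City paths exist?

Assign every edge capacity 1; by Menger, the answer equals the max flow.
Path Plant→City (+1); total 1.
Path Plant→B→City (+1); total 2.
Path Plant→D→City (+1); total 3.
Path Plant→G→City (+1); total 4.
Path Plant→J→City (+1); total 5.
Path Plant→E→B→C→City (+1); total 6.
No residual Plant→City path; max flow = 6.
Certifying cut of size 6: {Plant→B, Plant→City, Plant→D, Plant→E, Plant→G, Plant→J}.

6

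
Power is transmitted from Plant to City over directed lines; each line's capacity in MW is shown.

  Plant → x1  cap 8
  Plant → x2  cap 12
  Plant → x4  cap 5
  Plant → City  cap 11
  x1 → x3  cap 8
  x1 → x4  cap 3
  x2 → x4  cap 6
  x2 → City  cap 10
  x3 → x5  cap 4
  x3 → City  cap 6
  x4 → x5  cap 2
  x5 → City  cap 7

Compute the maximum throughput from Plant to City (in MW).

Augment Plant→City: bottleneck 11, flow now 11.
Augment Plant→x2→City: bottleneck 10, flow now 21.
Augment Plant→x1→x3→City: bottleneck 6, flow now 27.
Augment Plant→x4→x5→City: bottleneck 2, flow now 29.
Augment Plant→x1→x3→x5→City: bottleneck 2, flow now 31.
No augmenting path remains; maximum flow = 31.
In the residual graph, reachable from Plant: {Plant, x2, x4}.
Min-cut edges: Plant→x1 (8), Plant→City (11), x2→City (10), x4→x5 (2); capacity 8 + 11 + 10 + 2 = 31.
This cut is saturated, so no flow can exceed 31.

31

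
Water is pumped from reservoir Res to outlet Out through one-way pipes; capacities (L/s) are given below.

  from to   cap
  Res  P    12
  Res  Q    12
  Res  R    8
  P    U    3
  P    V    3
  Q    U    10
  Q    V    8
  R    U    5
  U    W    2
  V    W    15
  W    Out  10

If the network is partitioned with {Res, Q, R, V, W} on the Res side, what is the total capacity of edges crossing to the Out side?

Edges leaving {Res, Q, R, V, W}: Res→P (12), Q→U (10), R→U (5), W→Out (10).
Cut capacity = 12 + 10 + 5 + 10 = 37.

37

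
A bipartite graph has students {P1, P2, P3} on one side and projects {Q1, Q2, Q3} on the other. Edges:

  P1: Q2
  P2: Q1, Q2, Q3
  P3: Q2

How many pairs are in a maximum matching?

Unit-capacity flow: source→left, listed edges, right→sink; max matching = max flow.
Augmenting path P1→Q2 (+1); matched 1.
Augmenting path P2→Q1 (+1); matched 2.
No augmenting path remains; maximum matching = 2.
König certificate: {P2, Q2} is a vertex cover of size 2 (every listed pair touches it), so no matching can be larger.

2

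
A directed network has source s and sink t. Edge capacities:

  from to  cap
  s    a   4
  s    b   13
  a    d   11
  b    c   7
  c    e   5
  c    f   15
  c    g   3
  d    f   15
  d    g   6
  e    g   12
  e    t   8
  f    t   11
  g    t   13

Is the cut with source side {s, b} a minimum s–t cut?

Given cut capacity: 4 + 7 = 11.
Augment s→a→d→f→t: bottleneck 4, flow now 4.
Augment s→b→c→e→t: bottleneck 5, flow now 9.
Augment s→b→c→f→t: bottleneck 2, flow now 11.
No augmenting path remains; maximum flow = 11.
Cut capacity 11 equals the max flow, so it is a minimum cut.

Yes — it is a minimum cut (capacity 11).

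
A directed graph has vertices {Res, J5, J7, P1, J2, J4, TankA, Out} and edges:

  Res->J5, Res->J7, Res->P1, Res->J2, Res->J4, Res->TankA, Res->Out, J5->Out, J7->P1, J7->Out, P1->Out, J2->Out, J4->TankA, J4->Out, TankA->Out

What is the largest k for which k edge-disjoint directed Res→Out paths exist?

Assign every edge capacity 1; by Menger, the answer equals the max flow.
Path Res→Out (+1); total 1.
Path Res→J5→Out (+1); total 2.
Path Res→J7→Out (+1); total 3.
Path Res→P1→Out (+1); total 4.
Path Res→J2→Out (+1); total 5.
Path Res→J4→Out (+1); total 6.
Path Res→TankA→Out (+1); total 7.
No residual Res→Out path; max flow = 7.
Certifying cut of size 7: {Res→J2, Res→J4, Res→J5, Res→J7, Res→Out, Res→P1, Res→TankA}.

7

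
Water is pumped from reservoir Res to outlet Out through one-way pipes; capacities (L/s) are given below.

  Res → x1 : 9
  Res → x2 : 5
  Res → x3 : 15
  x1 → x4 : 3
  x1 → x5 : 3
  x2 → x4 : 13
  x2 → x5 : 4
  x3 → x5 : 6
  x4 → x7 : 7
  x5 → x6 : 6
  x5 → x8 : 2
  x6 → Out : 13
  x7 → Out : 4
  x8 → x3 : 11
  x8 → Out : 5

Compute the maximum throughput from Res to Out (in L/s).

Augment Res→x1→x4→x7→Out: bottleneck 3, flow now 3.
Augment Res→x1→x5→x6→Out: bottleneck 3, flow now 6.
Augment Res→x2→x4→x7→Out: bottleneck 1, flow now 7.
Augment Res→x2→x5→x6→Out: bottleneck 3, flow now 10.
Augment Res→x2→x5→x8→Out: bottleneck 1, flow now 11.
Augment Res→x3→x5→x8→Out: bottleneck 1, flow now 12.
No augmenting path remains; maximum flow = 12.
In the residual graph, reachable from Res: {Res, x1, x2, x3, x4, x5, x7}.
Min-cut edges: x5→x6 (6), x5→x8 (2), x7→Out (4); capacity 6 + 2 + 4 = 12.
This cut is saturated, so no flow can exceed 12.

12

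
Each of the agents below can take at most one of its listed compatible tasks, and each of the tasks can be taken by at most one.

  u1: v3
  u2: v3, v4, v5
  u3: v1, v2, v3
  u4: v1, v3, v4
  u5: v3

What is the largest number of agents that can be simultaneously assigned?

4

Unit-capacity flow: source→left, listed edges, right→sink; max matching = max flow.
Augmenting path u1→v3 (+1); matched 1.
Augmenting path u2→v4 (+1); matched 2.
Augmenting path u3→v1 (+1); matched 3.
Augmenting path u4→v1→u3→v2 (+1); matched 4.
No augmenting path remains; maximum matching = 4.
König certificate: {u2, u3, u4, v3} is a vertex cover of size 4 (every listed pair touches it), so no matching can be larger.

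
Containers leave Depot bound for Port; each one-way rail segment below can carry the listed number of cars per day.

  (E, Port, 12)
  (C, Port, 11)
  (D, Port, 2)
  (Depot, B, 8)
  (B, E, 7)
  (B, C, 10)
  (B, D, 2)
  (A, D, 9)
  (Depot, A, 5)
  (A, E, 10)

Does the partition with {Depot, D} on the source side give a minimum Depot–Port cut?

Given cut capacity: 5 + 8 + 2 = 15.
Augment Depot→A→D→Port: bottleneck 2, flow now 2.
Augment Depot→A→E→Port: bottleneck 3, flow now 5.
Augment Depot→B→C→Port: bottleneck 8, flow now 13.
No augmenting path remains; maximum flow = 13.
In the residual graph, reachable from Depot: {Depot}.
Min-cut edges: Depot→A (5), Depot→B (8); capacity 5 + 8 = 13.
Cut capacity 15 exceeds the max flow 13, so it is not minimum.

No — its capacity is 15, but the minimum cut has capacity 13.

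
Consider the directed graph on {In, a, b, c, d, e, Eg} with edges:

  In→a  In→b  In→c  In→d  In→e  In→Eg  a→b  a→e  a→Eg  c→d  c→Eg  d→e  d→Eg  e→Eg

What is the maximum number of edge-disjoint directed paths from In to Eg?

5

Assign every edge capacity 1; by Menger, the answer equals the max flow.
Path In→Eg (+1); total 1.
Path In→a→Eg (+1); total 2.
Path In→c→Eg (+1); total 3.
Path In→d→Eg (+1); total 4.
Path In→e→Eg (+1); total 5.
No residual In→Eg path; max flow = 5.
Certifying cut of size 5: {In→Eg, In→a, In→c, In→d, In→e}.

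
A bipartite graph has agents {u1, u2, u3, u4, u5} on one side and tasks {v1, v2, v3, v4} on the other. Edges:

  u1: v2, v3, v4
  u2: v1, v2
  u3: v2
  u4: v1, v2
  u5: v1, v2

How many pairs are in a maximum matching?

3

Unit-capacity flow: source→left, listed edges, right→sink; max matching = max flow.
Augmenting path u1→v2 (+1); matched 1.
Augmenting path u2→v1 (+1); matched 2.
Augmenting path u3→v2→u1→v3 (+1); matched 3.
No augmenting path remains; maximum matching = 3.
König certificate: {u1, v1, v2} is a vertex cover of size 3 (every listed pair touches it), so no matching can be larger.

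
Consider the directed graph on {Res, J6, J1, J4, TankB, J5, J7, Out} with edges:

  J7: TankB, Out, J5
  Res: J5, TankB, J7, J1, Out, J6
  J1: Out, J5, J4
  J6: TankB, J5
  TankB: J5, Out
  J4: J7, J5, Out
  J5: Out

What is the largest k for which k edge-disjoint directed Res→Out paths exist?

5

Assign every edge capacity 1; by Menger, the answer equals the max flow.
Path Res→Out (+1); total 1.
Path Res→J1→Out (+1); total 2.
Path Res→TankB→Out (+1); total 3.
Path Res→J5→Out (+1); total 4.
Path Res→J7→Out (+1); total 5.
No residual Res→Out path; max flow = 5.
Certifying cut of size 5: {J5→Out, Res→J1, Res→J7, Res→Out, TankB→Out}.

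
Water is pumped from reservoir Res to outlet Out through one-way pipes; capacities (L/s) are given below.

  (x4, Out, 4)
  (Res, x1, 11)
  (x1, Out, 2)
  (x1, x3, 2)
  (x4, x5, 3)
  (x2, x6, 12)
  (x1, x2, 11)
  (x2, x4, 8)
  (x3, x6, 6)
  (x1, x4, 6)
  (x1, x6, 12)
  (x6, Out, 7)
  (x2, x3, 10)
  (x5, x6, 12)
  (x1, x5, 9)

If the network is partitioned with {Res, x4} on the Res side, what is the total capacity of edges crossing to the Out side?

Edges leaving {Res, x4}: Res→x1 (11), x4→x5 (3), x4→Out (4).
Cut capacity = 11 + 3 + 4 = 18.

18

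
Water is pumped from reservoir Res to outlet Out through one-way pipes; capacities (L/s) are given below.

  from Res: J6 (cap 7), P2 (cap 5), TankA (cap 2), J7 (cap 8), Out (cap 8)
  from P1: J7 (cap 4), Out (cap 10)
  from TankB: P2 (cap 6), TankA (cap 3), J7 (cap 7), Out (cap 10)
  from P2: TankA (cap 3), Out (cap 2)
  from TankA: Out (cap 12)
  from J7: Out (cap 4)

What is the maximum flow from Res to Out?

19

Augment Res→Out: bottleneck 8, flow now 8.
Augment Res→P2→Out: bottleneck 2, flow now 10.
Augment Res→TankA→Out: bottleneck 2, flow now 12.
Augment Res→J7→Out: bottleneck 4, flow now 16.
Augment Res→P2→TankA→Out: bottleneck 3, flow now 19.
No augmenting path remains; maximum flow = 19.
In the residual graph, reachable from Res: {Res, J6, J7}.
Min-cut edges: Res→P2 (5), Res→TankA (2), Res→Out (8), J7→Out (4); capacity 5 + 2 + 8 + 4 = 19.
This cut is saturated, so no flow can exceed 19.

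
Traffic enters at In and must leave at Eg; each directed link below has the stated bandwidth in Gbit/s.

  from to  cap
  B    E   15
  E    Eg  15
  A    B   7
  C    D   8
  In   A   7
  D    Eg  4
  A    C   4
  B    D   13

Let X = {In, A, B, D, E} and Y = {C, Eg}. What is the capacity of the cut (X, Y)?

23

Edges leaving {In, A, B, D, E}: A→C (4), D→Eg (4), E→Eg (15).
Cut capacity = 4 + 4 + 15 = 23.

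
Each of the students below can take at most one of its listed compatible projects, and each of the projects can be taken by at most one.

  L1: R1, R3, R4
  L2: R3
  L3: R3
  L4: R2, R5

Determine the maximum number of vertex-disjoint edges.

3

Unit-capacity flow: source→left, listed edges, right→sink; max matching = max flow.
Augmenting path L1→R1 (+1); matched 1.
Augmenting path L2→R3 (+1); matched 2.
Augmenting path L4→R2 (+1); matched 3.
No augmenting path remains; maximum matching = 3.
König certificate: {L1, L4, R3} is a vertex cover of size 3 (every listed pair touches it), so no matching can be larger.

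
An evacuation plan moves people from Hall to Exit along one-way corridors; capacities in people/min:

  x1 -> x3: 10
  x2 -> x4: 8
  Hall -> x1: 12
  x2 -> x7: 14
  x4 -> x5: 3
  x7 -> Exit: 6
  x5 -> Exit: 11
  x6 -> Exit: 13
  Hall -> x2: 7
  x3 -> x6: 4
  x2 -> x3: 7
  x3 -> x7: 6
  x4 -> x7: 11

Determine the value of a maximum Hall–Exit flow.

13

Augment Hall→x2→x7→Exit: bottleneck 6, flow now 6.
Augment Hall→x1→x3→x6→Exit: bottleneck 4, flow now 10.
Augment Hall→x2→x4→x5→Exit: bottleneck 1, flow now 11.
Augment Hall→x1→x3→x7→x2→x4→x5→Exit: bottleneck 2, flow now 13. (uses reverse residual edge)
No augmenting path remains; maximum flow = 13.
In the residual graph, reachable from Hall: {Hall, x1, x2, x3, x4, x7}.
Min-cut edges: x3→x6 (4), x4→x5 (3), x7→Exit (6); capacity 4 + 3 + 6 = 13.
This cut is saturated, so no flow can exceed 13.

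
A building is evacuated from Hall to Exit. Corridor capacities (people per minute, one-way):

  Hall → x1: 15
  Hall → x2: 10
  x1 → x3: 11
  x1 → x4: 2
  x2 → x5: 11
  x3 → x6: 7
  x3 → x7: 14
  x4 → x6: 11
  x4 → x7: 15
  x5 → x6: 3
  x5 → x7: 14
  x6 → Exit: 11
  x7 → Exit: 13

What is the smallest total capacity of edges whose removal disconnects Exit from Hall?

Augment Hall→x1→x3→x6→Exit: bottleneck 7, flow now 7.
Augment Hall→x1→x3→x7→Exit: bottleneck 4, flow now 11.
Augment Hall→x1→x4→x6→Exit: bottleneck 2, flow now 13.
Augment Hall→x2→x5→x6→Exit: bottleneck 2, flow now 15.
Augment Hall→x2→x5→x7→Exit: bottleneck 8, flow now 23.
No augmenting path remains; maximum flow = 23.
By max-flow min-cut, the minimum cut capacity equals the max flow.
In the residual graph, reachable from Hall: {Hall, x1}.
Min-cut edges: Hall→x2 (10), x1→x3 (11), x1→x4 (2); capacity 10 + 11 + 2 = 23.

23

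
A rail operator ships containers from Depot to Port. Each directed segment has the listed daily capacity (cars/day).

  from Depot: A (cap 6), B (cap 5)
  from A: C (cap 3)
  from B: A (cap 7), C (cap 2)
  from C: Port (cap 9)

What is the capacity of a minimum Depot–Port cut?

Augment Depot→A→C→Port: bottleneck 3, flow now 3.
Augment Depot→B→C→Port: bottleneck 2, flow now 5.
No augmenting path remains; maximum flow = 5.
By max-flow min-cut, the minimum cut capacity equals the max flow.
In the residual graph, reachable from Depot: {Depot, A, B}.
Min-cut edges: A→C (3), B→C (2); capacity 3 + 2 = 5.

5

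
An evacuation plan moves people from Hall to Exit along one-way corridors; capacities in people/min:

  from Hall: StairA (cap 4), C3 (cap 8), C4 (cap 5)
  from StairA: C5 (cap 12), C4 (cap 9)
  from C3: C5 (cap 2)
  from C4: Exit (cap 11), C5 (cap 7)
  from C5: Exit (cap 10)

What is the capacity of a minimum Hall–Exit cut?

Augment Hall→C4→Exit: bottleneck 5, flow now 5.
Augment Hall→StairA→C4→Exit: bottleneck 4, flow now 9.
Augment Hall→C3→C5→Exit: bottleneck 2, flow now 11.
No augmenting path remains; maximum flow = 11.
By max-flow min-cut, the minimum cut capacity equals the max flow.
In the residual graph, reachable from Hall: {Hall, C3}.
Min-cut edges: Hall→StairA (4), Hall→C4 (5), C3→C5 (2); capacity 4 + 5 + 2 = 11.

11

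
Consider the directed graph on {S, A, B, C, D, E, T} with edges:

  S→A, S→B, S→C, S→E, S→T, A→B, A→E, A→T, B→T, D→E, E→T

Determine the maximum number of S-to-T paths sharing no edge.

4

Assign every edge capacity 1; by Menger, the answer equals the max flow.
Path S→T (+1); total 1.
Path S→A→T (+1); total 2.
Path S→B→T (+1); total 3.
Path S→E→T (+1); total 4.
No residual S→T path; max flow = 4.
Certifying cut of size 4: {S→A, S→B, S→E, S→T}.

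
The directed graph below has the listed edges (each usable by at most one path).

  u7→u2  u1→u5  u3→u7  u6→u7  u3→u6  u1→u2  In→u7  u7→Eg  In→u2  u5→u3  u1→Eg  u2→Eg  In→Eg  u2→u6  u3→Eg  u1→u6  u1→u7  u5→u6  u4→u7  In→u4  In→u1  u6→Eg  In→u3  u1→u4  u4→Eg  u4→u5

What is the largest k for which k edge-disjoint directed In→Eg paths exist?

Assign every edge capacity 1; by Menger, the answer equals the max flow.
Path In→Eg (+1); total 1.
Path In→u1→Eg (+1); total 2.
Path In→u2→Eg (+1); total 3.
Path In→u3→Eg (+1); total 4.
Path In→u4→Eg (+1); total 5.
Path In→u7→Eg (+1); total 6.
No residual In→Eg path; max flow = 6.
Certifying cut of size 6: {In→Eg, In→u1, In→u2, In→u3, In→u4, In→u7}.

6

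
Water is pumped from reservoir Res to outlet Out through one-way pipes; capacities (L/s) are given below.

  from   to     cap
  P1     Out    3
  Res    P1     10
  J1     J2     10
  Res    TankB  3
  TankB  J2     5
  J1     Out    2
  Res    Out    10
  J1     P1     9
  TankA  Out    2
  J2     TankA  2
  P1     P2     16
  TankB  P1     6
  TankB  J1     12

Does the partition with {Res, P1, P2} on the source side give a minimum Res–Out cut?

Given cut capacity: 3 + 10 + 3 = 16.
Augment Res→Out: bottleneck 10, flow now 10.
Augment Res→P1→Out: bottleneck 3, flow now 13.
Augment Res→TankB→J1→Out: bottleneck 2, flow now 15.
Augment Res→TankB→J2→TankA→Out: bottleneck 1, flow now 16.
No augmenting path remains; maximum flow = 16.
Cut capacity 16 equals the max flow, so it is a minimum cut.

Yes — it is a minimum cut (capacity 16).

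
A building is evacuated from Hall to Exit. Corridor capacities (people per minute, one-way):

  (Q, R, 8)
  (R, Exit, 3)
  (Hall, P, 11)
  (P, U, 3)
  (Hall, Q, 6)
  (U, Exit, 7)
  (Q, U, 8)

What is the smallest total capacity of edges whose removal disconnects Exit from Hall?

9

Augment Hall→P→U→Exit: bottleneck 3, flow now 3.
Augment Hall→Q→R→Exit: bottleneck 3, flow now 6.
Augment Hall→Q→U→Exit: bottleneck 3, flow now 9.
No augmenting path remains; maximum flow = 9.
By max-flow min-cut, the minimum cut capacity equals the max flow.
In the residual graph, reachable from Hall: {Hall, P}.
Min-cut edges: Hall→Q (6), P→U (3); capacity 6 + 3 = 9.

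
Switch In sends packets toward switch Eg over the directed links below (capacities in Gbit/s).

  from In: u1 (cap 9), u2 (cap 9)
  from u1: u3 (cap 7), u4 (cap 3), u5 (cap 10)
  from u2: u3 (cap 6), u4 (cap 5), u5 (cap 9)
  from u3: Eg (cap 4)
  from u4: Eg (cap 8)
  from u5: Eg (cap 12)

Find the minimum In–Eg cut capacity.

18

Augment In→u1→u3→Eg: bottleneck 4, flow now 4.
Augment In→u1→u4→Eg: bottleneck 3, flow now 7.
Augment In→u1→u5→Eg: bottleneck 2, flow now 9.
Augment In→u2→u4→Eg: bottleneck 5, flow now 14.
Augment In→u2→u5→Eg: bottleneck 4, flow now 18.
No augmenting path remains; maximum flow = 18.
By max-flow min-cut, the minimum cut capacity equals the max flow.
In the residual graph, reachable from In: {In}.
Min-cut edges: In→u1 (9), In→u2 (9); capacity 9 + 9 = 18.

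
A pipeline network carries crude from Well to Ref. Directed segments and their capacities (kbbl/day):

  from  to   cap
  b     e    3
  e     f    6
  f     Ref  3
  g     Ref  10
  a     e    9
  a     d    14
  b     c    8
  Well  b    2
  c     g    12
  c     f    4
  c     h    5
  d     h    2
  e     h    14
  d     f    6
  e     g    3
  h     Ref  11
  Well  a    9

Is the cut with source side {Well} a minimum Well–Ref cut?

Yes — it is a minimum cut (capacity 11).

Given cut capacity: 9 + 2 = 11.
Augment Well→a→d→f→Ref: bottleneck 3, flow now 3.
Augment Well→a→d→h→Ref: bottleneck 2, flow now 5.
Augment Well→a→e→g→Ref: bottleneck 3, flow now 8.
Augment Well→a→e→h→Ref: bottleneck 1, flow now 9.
Augment Well→b→c→g→Ref: bottleneck 2, flow now 11.
No augmenting path remains; maximum flow = 11.
Cut capacity 11 equals the max flow, so it is a minimum cut.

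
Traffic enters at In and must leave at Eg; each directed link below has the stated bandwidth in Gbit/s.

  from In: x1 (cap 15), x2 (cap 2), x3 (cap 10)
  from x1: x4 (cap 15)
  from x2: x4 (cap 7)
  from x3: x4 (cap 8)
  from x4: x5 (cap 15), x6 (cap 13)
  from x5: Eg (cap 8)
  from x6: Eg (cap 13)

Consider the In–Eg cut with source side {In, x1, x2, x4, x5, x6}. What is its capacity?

31

Edges leaving {In, x1, x2, x4, x5, x6}: In→x3 (10), x5→Eg (8), x6→Eg (13).
Cut capacity = 10 + 8 + 13 = 31.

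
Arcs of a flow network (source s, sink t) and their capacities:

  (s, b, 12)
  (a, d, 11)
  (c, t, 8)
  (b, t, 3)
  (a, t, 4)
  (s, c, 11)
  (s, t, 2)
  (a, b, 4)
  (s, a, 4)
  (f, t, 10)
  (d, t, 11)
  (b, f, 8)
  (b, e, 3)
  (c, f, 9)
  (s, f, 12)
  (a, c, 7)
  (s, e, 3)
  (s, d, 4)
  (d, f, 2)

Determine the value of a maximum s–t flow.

Augment s→t: bottleneck 2, flow now 2.
Augment s→a→t: bottleneck 4, flow now 6.
Augment s→b→t: bottleneck 3, flow now 9.
Augment s→c→t: bottleneck 8, flow now 17.
Augment s→d→t: bottleneck 4, flow now 21.
Augment s→f→t: bottleneck 10, flow now 31.
No augmenting path remains; maximum flow = 31.
In the residual graph, reachable from s: {s, b, c, e, f}.
Min-cut edges: s→a (4), s→d (4), s→t (2), b→t (3), c→t (8), f→t (10); capacity 4 + 4 + 2 + 3 + 8 + 10 = 31.
This cut is saturated, so no flow can exceed 31.

31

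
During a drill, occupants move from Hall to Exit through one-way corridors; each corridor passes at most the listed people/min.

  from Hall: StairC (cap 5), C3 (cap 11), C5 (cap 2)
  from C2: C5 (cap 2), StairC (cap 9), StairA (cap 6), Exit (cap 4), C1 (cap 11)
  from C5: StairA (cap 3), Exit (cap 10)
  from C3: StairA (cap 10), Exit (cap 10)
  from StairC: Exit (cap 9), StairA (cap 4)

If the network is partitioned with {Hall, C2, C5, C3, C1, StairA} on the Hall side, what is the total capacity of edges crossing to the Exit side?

38

Edges leaving {Hall, C2, C5, C3, C1, StairA}: Hall→StairC (5), C2→StairC (9), C2→Exit (4), C5→Exit (10), C3→Exit (10).
Cut capacity = 5 + 9 + 4 + 10 + 10 = 38.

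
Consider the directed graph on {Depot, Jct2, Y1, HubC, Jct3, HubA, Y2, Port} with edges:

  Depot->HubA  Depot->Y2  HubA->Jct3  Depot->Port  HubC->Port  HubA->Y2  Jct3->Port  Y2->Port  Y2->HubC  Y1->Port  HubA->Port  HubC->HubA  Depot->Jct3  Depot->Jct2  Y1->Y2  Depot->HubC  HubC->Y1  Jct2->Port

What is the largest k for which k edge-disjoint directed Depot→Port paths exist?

Assign every edge capacity 1; by Menger, the answer equals the max flow.
Path Depot→Port (+1); total 1.
Path Depot→Jct2→Port (+1); total 2.
Path Depot→HubC→Port (+1); total 3.
Path Depot→Jct3→Port (+1); total 4.
Path Depot→HubA→Port (+1); total 5.
Path Depot→Y2→Port (+1); total 6.
No residual Depot→Port path; max flow = 6.
Certifying cut of size 6: {Depot→HubA, Depot→HubC, Depot→Jct2, Depot→Jct3, Depot→Port, Depot→Y2}.

6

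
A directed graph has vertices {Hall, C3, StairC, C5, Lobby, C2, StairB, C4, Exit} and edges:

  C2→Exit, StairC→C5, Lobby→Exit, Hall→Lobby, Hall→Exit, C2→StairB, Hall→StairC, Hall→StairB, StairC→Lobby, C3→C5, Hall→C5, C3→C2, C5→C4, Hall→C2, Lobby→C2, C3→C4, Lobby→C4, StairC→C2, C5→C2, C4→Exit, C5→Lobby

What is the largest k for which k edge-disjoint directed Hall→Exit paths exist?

4

Assign every edge capacity 1; by Menger, the answer equals the max flow.
Path Hall→Exit (+1); total 1.
Path Hall→Lobby→Exit (+1); total 2.
Path Hall→C2→Exit (+1); total 3.
Path Hall→C5→C4→Exit (+1); total 4.
No residual Hall→Exit path; max flow = 4.
Certifying cut of size 4: {C2→Exit, C4→Exit, Hall→Exit, Lobby→Exit}.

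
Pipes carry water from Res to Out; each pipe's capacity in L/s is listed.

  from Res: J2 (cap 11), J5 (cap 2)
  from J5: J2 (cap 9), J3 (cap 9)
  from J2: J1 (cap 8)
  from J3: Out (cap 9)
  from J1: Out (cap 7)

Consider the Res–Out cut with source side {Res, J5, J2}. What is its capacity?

Edges leaving {Res, J5, J2}: J5→J3 (9), J2→J1 (8).
Cut capacity = 9 + 8 = 17.

17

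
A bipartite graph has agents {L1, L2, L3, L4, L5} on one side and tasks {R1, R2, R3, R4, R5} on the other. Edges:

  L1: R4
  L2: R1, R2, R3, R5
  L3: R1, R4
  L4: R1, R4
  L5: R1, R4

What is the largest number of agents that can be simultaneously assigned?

Unit-capacity flow: source→left, listed edges, right→sink; max matching = max flow.
Augmenting path L1→R4 (+1); matched 1.
Augmenting path L2→R1 (+1); matched 2.
Augmenting path L3→R1→L2→R2 (+1); matched 3.
No augmenting path remains; maximum matching = 3.
König certificate: {L2, R1, R4} is a vertex cover of size 3 (every listed pair touches it), so no matching can be larger.

3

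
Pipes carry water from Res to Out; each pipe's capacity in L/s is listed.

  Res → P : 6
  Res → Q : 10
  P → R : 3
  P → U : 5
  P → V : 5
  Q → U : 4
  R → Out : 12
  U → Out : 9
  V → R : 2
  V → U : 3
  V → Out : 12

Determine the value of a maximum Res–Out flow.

Augment Res→P→R→Out: bottleneck 3, flow now 3.
Augment Res→P→U→Out: bottleneck 3, flow now 6.
Augment Res→Q→U→Out: bottleneck 4, flow now 10.
No augmenting path remains; maximum flow = 10.
In the residual graph, reachable from Res: {Res, Q}.
Min-cut edges: Res→P (6), Q→U (4); capacity 6 + 4 = 10.
This cut is saturated, so no flow can exceed 10.

10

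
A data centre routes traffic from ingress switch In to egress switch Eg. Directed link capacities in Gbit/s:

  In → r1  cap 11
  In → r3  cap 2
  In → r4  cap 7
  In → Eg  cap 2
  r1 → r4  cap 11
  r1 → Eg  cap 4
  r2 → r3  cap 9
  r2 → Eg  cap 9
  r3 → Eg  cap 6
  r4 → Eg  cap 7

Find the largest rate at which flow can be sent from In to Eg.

15

Augment In→Eg: bottleneck 2, flow now 2.
Augment In→r1→Eg: bottleneck 4, flow now 6.
Augment In→r3→Eg: bottleneck 2, flow now 8.
Augment In→r4→Eg: bottleneck 7, flow now 15.
No augmenting path remains; maximum flow = 15.
In the residual graph, reachable from In: {In, r1, r4}.
Min-cut edges: In→r3 (2), In→Eg (2), r1→Eg (4), r4→Eg (7); capacity 2 + 2 + 4 + 7 = 15.
This cut is saturated, so no flow can exceed 15.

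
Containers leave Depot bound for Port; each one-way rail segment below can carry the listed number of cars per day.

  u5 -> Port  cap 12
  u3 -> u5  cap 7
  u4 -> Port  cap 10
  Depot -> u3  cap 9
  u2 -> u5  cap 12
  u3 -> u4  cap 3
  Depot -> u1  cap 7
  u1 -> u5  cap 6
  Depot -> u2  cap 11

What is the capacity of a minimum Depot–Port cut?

15

Augment Depot→u1→u5→Port: bottleneck 6, flow now 6.
Augment Depot→u2→u5→Port: bottleneck 6, flow now 12.
Augment Depot→u3→u4→Port: bottleneck 3, flow now 15.
No augmenting path remains; maximum flow = 15.
By max-flow min-cut, the minimum cut capacity equals the max flow.
In the residual graph, reachable from Depot: {Depot, u1, u2, u3, u5}.
Min-cut edges: u3→u4 (3), u5→Port (12); capacity 3 + 12 = 15.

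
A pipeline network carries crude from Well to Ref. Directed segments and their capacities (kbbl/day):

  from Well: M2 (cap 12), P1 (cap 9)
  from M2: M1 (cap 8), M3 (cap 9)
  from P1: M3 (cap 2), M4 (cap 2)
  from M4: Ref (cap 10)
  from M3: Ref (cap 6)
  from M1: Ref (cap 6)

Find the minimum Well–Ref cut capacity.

14

Augment Well→M2→M3→Ref: bottleneck 6, flow now 6.
Augment Well→M2→M1→Ref: bottleneck 6, flow now 12.
Augment Well→P1→M4→Ref: bottleneck 2, flow now 14.
No augmenting path remains; maximum flow = 14.
By max-flow min-cut, the minimum cut capacity equals the max flow.
In the residual graph, reachable from Well: {Well, M2, P1, M3, M1}.
Min-cut edges: P1→M4 (2), M3→Ref (6), M1→Ref (6); capacity 2 + 6 + 6 = 14.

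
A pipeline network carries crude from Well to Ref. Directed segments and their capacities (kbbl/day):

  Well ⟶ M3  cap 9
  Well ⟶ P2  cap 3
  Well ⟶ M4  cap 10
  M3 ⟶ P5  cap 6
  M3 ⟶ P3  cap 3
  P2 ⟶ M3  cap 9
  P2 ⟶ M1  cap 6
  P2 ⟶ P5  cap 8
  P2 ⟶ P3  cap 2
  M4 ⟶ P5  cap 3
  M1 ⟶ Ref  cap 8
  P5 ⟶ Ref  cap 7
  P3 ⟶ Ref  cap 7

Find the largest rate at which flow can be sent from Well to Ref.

13

Augment Well→M3→P5→Ref: bottleneck 6, flow now 6.
Augment Well→M3→P3→Ref: bottleneck 3, flow now 9.
Augment Well→P2→M1→Ref: bottleneck 3, flow now 12.
Augment Well→M4→P5→Ref: bottleneck 1, flow now 13.
No augmenting path remains; maximum flow = 13.
In the residual graph, reachable from Well: {Well, M3, M4, P5}.
Min-cut edges: Well→P2 (3), M3→P3 (3), P5→Ref (7); capacity 3 + 3 + 7 = 13.
This cut is saturated, so no flow can exceed 13.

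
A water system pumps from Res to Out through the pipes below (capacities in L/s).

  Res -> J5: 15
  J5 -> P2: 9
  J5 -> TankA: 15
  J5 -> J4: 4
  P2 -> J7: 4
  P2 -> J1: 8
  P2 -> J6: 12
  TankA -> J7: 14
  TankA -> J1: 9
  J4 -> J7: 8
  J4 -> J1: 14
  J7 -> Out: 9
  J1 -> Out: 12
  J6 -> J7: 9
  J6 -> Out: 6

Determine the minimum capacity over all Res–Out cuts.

Augment Res→J5→P2→J7→Out: bottleneck 4, flow now 4.
Augment Res→J5→P2→J1→Out: bottleneck 5, flow now 9.
Augment Res→J5→TankA→J7→Out: bottleneck 5, flow now 14.
Augment Res→J5→TankA→J1→Out: bottleneck 1, flow now 15.
No augmenting path remains; maximum flow = 15.
By max-flow min-cut, the minimum cut capacity equals the max flow.
In the residual graph, reachable from Res: {Res}.
Min-cut edges: Res→J5 (15); capacity 15 = 15.

15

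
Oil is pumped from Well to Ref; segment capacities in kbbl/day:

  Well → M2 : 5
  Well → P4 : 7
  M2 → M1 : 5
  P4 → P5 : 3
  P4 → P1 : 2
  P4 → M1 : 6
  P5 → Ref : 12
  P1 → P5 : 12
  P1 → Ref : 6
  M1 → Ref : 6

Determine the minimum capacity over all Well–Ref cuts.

Augment Well→M2→M1→Ref: bottleneck 5, flow now 5.
Augment Well→P4→P5→Ref: bottleneck 3, flow now 8.
Augment Well→P4→P1→Ref: bottleneck 2, flow now 10.
Augment Well→P4→M1→Ref: bottleneck 1, flow now 11.
No augmenting path remains; maximum flow = 11.
By max-flow min-cut, the minimum cut capacity equals the max flow.
In the residual graph, reachable from Well: {Well, M2, P4, M1}.
Min-cut edges: P4→P5 (3), P4→P1 (2), M1→Ref (6); capacity 3 + 2 + 6 = 11.

11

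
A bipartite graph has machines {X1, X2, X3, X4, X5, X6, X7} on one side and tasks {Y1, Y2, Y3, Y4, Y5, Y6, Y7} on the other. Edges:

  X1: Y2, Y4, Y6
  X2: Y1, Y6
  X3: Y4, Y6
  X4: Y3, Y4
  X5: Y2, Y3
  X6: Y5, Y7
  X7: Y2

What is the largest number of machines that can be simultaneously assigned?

6

Unit-capacity flow: source→left, listed edges, right→sink; max matching = max flow.
Augmenting path X1→Y2 (+1); matched 1.
Augmenting path X2→Y1 (+1); matched 2.
Augmenting path X3→Y4 (+1); matched 3.
Augmenting path X4→Y3 (+1); matched 4.
Augmenting path X6→Y5 (+1); matched 5.
Augmenting path X5→Y2→X1→Y6 (+1); matched 6.
No augmenting path remains; maximum matching = 6.
König certificate: {X2, X6, Y2, Y3, Y4, Y6} is a vertex cover of size 6 (every listed pair touches it), so no matching can be larger.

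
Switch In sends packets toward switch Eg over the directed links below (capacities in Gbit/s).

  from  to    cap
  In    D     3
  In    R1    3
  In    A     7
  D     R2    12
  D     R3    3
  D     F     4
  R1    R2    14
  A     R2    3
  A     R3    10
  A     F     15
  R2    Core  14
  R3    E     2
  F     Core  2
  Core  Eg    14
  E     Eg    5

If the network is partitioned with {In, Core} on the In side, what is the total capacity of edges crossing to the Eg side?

Edges leaving {In, Core}: In→D (3), In→R1 (3), In→A (7), Core→Eg (14).
Cut capacity = 3 + 3 + 7 + 14 = 27.

27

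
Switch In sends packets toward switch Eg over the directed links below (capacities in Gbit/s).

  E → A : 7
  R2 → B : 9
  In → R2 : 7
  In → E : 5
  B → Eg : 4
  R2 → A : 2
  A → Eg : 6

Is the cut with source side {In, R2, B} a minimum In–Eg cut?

Given cut capacity: 5 + 2 + 4 = 11.
Augment In→E→A→Eg: bottleneck 5, flow now 5.
Augment In→R2→A→Eg: bottleneck 1, flow now 6.
Augment In→R2→B→Eg: bottleneck 4, flow now 10.
No augmenting path remains; maximum flow = 10.
In the residual graph, reachable from In: {In, E, R2, A, B}.
Min-cut edges: A→Eg (6), B→Eg (4); capacity 6 + 4 = 10.
Cut capacity 11 exceeds the max flow 10, so it is not minimum.

No — its capacity is 11, but the minimum cut has capacity 10.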